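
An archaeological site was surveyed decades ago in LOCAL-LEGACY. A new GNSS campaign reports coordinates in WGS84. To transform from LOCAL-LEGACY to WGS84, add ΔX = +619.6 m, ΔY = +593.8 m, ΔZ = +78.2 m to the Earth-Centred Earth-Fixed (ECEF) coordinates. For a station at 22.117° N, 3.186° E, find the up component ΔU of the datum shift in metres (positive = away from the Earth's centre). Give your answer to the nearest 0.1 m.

At φ = 22.117°, λ = 3.186°: sin φ = 0.376499, cos φ = 0.926417, sin λ = 0.055578, cos λ = 0.998454.
ΔU = cos φ cos λ·ΔX + cos φ sin λ·ΔY + sin φ·ΔZ = (0.926417)(0.998454)(619.6) + (0.926417)(0.055578)(593.8) + (0.376499)(78.2) = 633.14 m.

ΔU = 633.1 m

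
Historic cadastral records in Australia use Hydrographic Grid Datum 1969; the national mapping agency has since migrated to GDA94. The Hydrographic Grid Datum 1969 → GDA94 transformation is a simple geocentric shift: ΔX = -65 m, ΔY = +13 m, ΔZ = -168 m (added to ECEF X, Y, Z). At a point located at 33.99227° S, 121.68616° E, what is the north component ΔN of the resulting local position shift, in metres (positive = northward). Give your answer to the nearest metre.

ΔN = -114 m

The local north axis is (−sin φ cos λ, −sin φ sin λ, cos φ), giving ΔN = 19.088 + 6.185 − 139.291 = -114.02 m.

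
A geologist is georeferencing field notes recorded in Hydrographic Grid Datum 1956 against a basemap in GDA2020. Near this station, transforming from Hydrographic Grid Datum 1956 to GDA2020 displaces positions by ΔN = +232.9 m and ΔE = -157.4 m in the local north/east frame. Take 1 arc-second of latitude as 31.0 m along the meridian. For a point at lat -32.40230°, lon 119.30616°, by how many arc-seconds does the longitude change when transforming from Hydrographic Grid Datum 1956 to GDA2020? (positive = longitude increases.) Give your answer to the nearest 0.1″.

At latitude -32.40230°, cos φ = 0.844306.
1″ of longitude at this latitude = 31.00 × cos φ = 26.1735 m, so Δλ = -157.4 / 26.1735 = -6.014″.

Δλ = -6.0″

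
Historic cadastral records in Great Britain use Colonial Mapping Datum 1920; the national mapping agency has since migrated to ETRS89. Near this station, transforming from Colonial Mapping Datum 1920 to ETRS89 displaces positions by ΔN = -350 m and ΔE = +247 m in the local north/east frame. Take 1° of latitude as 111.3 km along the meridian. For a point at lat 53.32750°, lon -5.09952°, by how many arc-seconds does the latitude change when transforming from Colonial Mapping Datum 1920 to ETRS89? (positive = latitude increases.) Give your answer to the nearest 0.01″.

1° of latitude = 111.3 km, so Δφ = -350.0 / 111300 = -0.0031447° = -11.321″.

Δφ = -11.32″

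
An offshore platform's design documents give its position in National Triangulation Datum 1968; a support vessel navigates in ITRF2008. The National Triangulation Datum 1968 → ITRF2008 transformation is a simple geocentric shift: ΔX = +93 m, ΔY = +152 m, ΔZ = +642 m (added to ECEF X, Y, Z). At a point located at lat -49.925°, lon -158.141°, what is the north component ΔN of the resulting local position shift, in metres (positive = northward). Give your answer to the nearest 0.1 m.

ΔN = 304.0 m

The local north axis is (−sin φ cos λ, −sin φ sin λ, cos φ), giving ΔN = -66.047 − 43.305 + 413.313 = 303.96 m.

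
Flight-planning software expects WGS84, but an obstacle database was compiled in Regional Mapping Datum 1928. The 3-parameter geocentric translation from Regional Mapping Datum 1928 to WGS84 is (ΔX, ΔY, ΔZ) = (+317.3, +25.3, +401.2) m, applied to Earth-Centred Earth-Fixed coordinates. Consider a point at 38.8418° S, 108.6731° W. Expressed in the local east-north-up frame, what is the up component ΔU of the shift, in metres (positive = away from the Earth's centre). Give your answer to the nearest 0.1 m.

At φ = -38.8418°, λ = -108.6731°: sin φ = -0.627172, cos φ = 0.778881, sin λ = -0.947361, cos λ = -0.320168.
ΔU = cos φ cos λ·ΔX + cos φ sin λ·ΔY + sin φ·ΔZ = (0.778881)(-0.320168)(317.3) + (0.778881)(-0.947361)(25.3) + (-0.627172)(401.2) = -349.42 m.

ΔU = -349.4 m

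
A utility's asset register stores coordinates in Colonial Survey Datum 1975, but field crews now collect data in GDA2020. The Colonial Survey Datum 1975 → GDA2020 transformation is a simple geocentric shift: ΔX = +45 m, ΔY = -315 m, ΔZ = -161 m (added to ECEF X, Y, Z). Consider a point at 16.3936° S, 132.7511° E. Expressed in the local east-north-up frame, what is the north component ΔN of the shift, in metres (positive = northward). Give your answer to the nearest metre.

ΔN = -228 m

At φ = -16.3936°, λ = 132.7511°: sin φ = -0.282234, cos φ = 0.959346, sin λ = 0.734309, cos λ = -0.678815.
ΔN = −sin φ cos λ·ΔX − sin φ sin λ·ΔY + cos φ·ΔZ = −(-0.282234)(-0.678815)(45) − (-0.282234)(0.734309)(-315) + (0.959346)(-161) = -228.36 m.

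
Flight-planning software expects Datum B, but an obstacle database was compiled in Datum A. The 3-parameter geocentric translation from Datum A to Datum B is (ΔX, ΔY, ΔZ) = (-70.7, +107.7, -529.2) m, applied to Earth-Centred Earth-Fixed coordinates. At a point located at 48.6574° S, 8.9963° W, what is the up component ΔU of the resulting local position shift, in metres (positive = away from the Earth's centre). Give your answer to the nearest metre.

ΔU = 340 m

The local up (radial) axis is (cos φ cos λ, cos φ sin λ, sin φ), giving ΔU = -46.127 − 11.125 + 397.309 = 340.06 m.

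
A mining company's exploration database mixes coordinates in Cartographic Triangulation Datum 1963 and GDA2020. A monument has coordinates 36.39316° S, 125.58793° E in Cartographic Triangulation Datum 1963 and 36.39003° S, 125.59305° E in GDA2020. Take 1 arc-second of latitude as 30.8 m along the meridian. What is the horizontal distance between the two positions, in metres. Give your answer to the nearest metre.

574 m

Δφ = -36.39003° − -36.39316° = +0.00313°; Δλ = 125.59305° − 125.58793° = +0.00512°.
1° of latitude = 3600 × 30.80 = 110880 m.
ΔN = Δφ × 110880 = 347.1 m; ΔE = Δλ × 110880 × cos(-36.39316°) = +0.00512 × 110880 × 0.804965 = 457.0 m.
Distance = √(ΔE² + ΔN²) = √(457.0² + 347.1²) = 573.8 m.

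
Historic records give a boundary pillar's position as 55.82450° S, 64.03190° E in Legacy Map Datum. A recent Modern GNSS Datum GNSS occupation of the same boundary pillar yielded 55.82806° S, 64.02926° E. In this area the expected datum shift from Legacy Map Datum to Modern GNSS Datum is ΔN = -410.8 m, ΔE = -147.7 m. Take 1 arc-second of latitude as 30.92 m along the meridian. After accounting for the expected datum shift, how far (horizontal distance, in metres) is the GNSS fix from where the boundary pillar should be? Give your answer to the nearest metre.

Observed coordinate differences: Δφ = -0.00356°, Δλ = -0.00264°.
Converting to metres (1° lat = 111312 m, cos φ = 0.561730): observed ΔN = -396.3 m, observed ΔE = -165.1 m.
Subtracting the expected shift leaves a residual of -396.3 − (-410.8) = 14.5 m north and -165.1 − (-147.7) = -17.4 m east.
Residual distance = √(14.5² + (-17.4)²) = 22.6 m.

23 m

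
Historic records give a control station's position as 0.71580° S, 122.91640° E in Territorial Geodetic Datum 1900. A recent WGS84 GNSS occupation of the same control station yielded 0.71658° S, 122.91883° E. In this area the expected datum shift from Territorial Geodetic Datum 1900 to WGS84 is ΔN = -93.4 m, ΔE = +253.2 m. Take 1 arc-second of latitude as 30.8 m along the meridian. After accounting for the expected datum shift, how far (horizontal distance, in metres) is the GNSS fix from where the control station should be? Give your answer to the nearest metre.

18 m

Observed coordinate differences: Δφ = -0.00078°, Δλ = +0.00243°.
Converting to metres (1° lat = 110880 m, cos φ = 0.999922): observed ΔN = -86.5 m, observed ΔE = 269.4 m.
Subtracting the expected shift leaves a residual of -86.5 − (-93.4) = 6.9 m north and 269.4 − (253.2) = 16.2 m east.
Residual distance = √(6.9² + 16.2²) = 17.6 m.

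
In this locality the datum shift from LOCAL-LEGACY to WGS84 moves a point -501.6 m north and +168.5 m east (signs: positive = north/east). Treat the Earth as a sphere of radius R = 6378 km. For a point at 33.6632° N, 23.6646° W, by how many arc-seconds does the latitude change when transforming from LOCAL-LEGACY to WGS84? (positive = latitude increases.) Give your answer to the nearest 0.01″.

Δφ = -16.22″

On a sphere of radius R, 1 rad of latitude = R, so Δφ = ΔN / R = -501.6 / 6378000 = -7.8645e-05 rad = -16.222″.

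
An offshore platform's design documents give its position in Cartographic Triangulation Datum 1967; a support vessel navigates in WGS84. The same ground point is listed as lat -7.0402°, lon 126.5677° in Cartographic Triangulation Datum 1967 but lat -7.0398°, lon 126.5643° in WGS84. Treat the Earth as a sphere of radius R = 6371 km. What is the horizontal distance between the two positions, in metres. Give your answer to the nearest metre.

378 m

Δφ = -7.0398° − -7.0402° = +0.0004°; Δλ = 126.5643° − 126.5677° = -0.0034°.
1° along a meridian = πR/180 = 111195 m.
ΔN = Δφ × 111195 = 44.5 m; ΔE = Δλ × 111195 × cos(-7.0402°) = -0.0034 × 111195 × 0.992460 = -375.2 m.
Distance = √(ΔE² + ΔN²) = √((-375.2)² + 44.5²) = 377.8 m.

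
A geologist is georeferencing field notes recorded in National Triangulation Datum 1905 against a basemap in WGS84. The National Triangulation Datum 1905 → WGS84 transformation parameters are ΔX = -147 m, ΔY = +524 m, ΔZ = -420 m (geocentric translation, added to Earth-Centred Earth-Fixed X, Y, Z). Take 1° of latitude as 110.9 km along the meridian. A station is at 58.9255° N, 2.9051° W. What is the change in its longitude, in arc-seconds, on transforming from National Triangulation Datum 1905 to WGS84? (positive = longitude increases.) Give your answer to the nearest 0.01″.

Δλ = 32.44″

sin φ = 0.856497, cos φ = 0.516152, sin λ = -0.050682, cos λ = 0.998715.
East component: ΔE = −sin λ·ΔX + cos λ·ΔY = −(-0.050682)(-147) + (0.998715)(524) = 515.88 m.
1° of latitude spans 110900 m; at latitude φ, 1° of longitude spans that × cos φ = 57241.3 m, so Δλ = 515.88 / 57241.3 × 3600 = 32.444″.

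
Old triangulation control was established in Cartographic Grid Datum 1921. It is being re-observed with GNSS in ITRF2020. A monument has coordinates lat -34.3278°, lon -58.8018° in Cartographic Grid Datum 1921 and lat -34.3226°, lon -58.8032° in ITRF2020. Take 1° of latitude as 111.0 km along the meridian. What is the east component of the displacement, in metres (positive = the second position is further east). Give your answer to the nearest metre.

Δφ = -34.3226° − -34.3278° = +0.0052°; Δλ = -58.8032° − -58.8018° = -0.0014°.
ΔN = Δφ × 111000 = 577.2 m; ΔE = Δλ × 111000 × cos(-34.3278°) = -0.0014 × 111000 × 0.825825 = -128.3 m.

ΔE = -128 m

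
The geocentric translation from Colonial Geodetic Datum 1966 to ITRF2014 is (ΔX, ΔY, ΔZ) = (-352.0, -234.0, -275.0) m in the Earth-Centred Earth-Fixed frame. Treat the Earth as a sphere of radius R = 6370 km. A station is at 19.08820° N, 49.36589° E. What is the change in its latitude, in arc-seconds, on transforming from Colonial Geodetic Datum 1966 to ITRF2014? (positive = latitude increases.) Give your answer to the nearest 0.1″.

Δφ = -4.1″

sin φ = 0.327023, cos φ = 0.945016, sin λ = 0.758884, cos λ = 0.651226.
North component: ΔN = −sin φ cos λ·ΔX − sin φ sin λ·ΔY + cos φ·ΔZ = −(0.327023)(0.651226)(-352.0) − (0.327023)(0.758884)(-234.0) + (0.945016)(-275.0) = -126.84 m.
1° of latitude spans πR/180 = 111177 m, so Δφ = -126.84 / 111177 × 3600 = -4.107″.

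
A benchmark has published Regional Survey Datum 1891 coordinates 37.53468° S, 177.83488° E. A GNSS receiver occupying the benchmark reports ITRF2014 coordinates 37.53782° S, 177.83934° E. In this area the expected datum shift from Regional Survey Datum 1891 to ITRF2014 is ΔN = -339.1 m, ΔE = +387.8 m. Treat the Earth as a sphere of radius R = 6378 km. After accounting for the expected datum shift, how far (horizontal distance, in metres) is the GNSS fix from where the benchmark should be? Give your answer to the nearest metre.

Observed coordinate differences: Δφ = -0.00314°, Δλ = +0.00446°.
Converting to metres (1° lat = 111317 m, cos φ = 0.792985): observed ΔN = -349.5 m, observed ΔE = 393.7 m.
Subtracting the expected shift leaves a residual of -349.5 − (-339.1) = -10.4 m north and 393.7 − (387.8) = 5.9 m east.
Residual distance = √((-10.4)² + 5.9²) = 12.0 m.

12 m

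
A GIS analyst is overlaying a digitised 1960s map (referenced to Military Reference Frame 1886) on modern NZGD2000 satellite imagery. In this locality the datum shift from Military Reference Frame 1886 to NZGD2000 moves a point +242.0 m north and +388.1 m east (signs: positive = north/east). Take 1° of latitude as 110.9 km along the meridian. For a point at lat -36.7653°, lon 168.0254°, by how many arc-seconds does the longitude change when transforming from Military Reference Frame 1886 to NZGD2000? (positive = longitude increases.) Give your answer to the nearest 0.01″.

At latitude -36.7653°, cos φ = 0.801094.
1° of longitude at this latitude = 110.9 × cos φ = 88.84 km, so Δλ = 388.1 / 88841.3 = 0.0043685° = 15.726″.

Δλ = 15.73″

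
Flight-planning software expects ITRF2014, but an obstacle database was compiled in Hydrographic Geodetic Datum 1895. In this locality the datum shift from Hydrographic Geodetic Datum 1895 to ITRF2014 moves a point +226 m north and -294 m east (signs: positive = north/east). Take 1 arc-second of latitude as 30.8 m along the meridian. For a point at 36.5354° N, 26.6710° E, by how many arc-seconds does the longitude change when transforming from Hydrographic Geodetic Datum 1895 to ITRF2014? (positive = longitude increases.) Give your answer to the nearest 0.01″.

At latitude 36.5354°, cos φ = 0.803489.
1″ of longitude at this latitude = 30.80 × cos φ = 24.7475 m, so Δλ = -294.0 / 24.7475 = -11.880″.

Δλ = -11.88″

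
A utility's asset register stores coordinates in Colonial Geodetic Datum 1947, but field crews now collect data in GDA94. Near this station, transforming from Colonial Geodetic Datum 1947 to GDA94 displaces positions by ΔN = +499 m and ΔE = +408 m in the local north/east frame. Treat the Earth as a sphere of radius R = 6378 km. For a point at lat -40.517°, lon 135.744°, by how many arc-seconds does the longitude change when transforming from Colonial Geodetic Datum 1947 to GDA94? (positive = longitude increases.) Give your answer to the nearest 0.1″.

At latitude -40.517°, cos φ = 0.760213.
One radian of longitude at latitude φ spans R cos φ, so Δλ = ΔE / (R cos φ) = 408.0 / (6378000 × 0.760213) = 8.4147e-05 rad = 17.357″.

Δλ = 17.4″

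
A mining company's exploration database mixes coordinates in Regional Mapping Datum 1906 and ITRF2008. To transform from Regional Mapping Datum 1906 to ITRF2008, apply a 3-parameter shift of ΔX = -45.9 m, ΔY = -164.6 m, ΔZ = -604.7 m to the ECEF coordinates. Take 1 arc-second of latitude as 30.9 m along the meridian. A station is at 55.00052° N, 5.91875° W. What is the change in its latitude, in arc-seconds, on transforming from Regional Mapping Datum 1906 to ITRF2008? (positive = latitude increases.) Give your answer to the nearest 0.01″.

Δφ = -10.46″

sin φ = 0.819157, cos φ = 0.573569, sin λ = -0.103118, cos λ = 0.994669.
North component: ΔN = −sin φ cos λ·ΔX − sin φ sin λ·ΔY + cos φ·ΔZ = −(0.819157)(0.994669)(-45.9) − (0.819157)(-0.103118)(-164.6) + (0.573569)(-604.7) = -323.34 m.
1° of latitude spans 3600 × 30.90 = 111240 m, so Δφ = -323.34 / 111240 × 3600 = -10.464″.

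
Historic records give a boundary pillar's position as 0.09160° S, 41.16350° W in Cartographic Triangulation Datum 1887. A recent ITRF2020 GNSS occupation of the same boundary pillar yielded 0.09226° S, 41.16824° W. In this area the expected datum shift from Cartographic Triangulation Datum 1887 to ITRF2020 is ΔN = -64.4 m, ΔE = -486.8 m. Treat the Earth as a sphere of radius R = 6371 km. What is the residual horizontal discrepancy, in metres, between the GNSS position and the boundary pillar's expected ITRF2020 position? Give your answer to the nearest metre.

41 m

Observed coordinate differences: Δφ = -0.00066°, Δλ = -0.00474°.
Converting to metres (1° lat = 111195 m, cos φ = 0.999999): observed ΔN = -73.4 m, observed ΔE = -527.1 m.
Subtracting the expected shift leaves a residual of -73.4 − (-64.4) = -9.0 m north and -527.1 − (-486.8) = -40.3 m east.
Residual distance = √((-9.0)² + (-40.3)²) = 41.3 m.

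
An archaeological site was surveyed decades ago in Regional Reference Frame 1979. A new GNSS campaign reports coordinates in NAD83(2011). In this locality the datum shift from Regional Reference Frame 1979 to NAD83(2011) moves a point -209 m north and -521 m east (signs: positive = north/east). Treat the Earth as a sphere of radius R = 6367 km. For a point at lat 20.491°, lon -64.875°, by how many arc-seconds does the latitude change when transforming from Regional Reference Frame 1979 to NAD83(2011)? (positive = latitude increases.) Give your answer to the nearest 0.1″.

On a sphere of radius R, 1 rad of latitude = R, so Δφ = ΔN / R = -209.0 / 6367000 = -3.2826e-05 rad = -6.771″.

Δφ = -6.8″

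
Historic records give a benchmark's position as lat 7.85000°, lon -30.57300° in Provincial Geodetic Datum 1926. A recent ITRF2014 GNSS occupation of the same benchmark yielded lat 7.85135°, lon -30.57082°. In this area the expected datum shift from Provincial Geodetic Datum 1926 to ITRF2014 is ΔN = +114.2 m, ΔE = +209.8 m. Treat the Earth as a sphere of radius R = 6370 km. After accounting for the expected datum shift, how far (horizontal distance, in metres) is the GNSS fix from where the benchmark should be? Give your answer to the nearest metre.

Observed coordinate differences: Δφ = +0.00135°, Δλ = +0.00218°.
Converting to metres (1° lat = 111177 m, cos φ = 0.990629): observed ΔN = 150.1 m, observed ΔE = 240.1 m.
Subtracting the expected shift leaves a residual of 150.1 − (114.2) = 35.9 m north and 240.1 − (209.8) = 30.3 m east.
Residual distance = √(35.9² + 30.3²) = 47.0 m.

47 m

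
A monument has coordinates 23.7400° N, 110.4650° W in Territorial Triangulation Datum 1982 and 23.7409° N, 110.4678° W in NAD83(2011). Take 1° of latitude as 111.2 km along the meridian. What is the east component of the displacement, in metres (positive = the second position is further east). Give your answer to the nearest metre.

Δφ = 23.7409° − 23.7400° = +0.0009°; Δλ = -110.4678° − -110.4650° = -0.0028°.
ΔN = Δφ × 111200 = 100.1 m; ΔE = Δλ × 111200 × cos(23.7400°) = -0.0028 × 111200 × 0.915382 = -285.0 m.

ΔE = -285 m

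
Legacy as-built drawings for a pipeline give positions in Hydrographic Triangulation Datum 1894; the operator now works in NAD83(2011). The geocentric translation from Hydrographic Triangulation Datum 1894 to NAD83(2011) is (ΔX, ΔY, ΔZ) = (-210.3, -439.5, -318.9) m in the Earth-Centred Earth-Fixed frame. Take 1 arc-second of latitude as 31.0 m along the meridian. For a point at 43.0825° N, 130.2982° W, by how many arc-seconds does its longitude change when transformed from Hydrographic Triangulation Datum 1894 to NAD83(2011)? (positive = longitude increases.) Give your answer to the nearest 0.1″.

sin φ = 0.683051, cos φ = 0.730371, sin λ = -0.762689, cos λ = -0.646766.
East component: ΔE = −sin λ·ΔX + cos λ·ΔY = −(-0.762689)(-210.3) + (-0.646766)(-439.5) = 123.86 m.
1° of latitude spans 3600 × 31.00 = 111600 m; at latitude φ, 1° of longitude spans that × cos φ = 81509.4 m, so Δλ = 123.86 / 81509.4 × 3600 = 5.470″.

Δλ = 5.5″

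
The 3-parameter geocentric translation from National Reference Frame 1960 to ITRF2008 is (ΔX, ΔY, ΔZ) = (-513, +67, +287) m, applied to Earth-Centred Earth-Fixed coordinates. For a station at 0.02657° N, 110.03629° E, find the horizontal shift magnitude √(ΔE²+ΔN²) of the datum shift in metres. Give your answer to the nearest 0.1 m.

541.3 m

The local east axis at (φ, λ) is (−sin λ, cos λ, 0), so ΔE = −sin(110.03629°)·(-513) + cos(110.03629°)·67 = 459.00 m.
The local north axis is (−sin φ cos λ, −sin φ sin λ, cos φ), giving ΔN = -0.082 − 0.029 + 287.000 = 286.89 m.
Horizontal magnitude = √(ΔE² + ΔN²) = √(459.00² + 286.89²) = 541.28 m.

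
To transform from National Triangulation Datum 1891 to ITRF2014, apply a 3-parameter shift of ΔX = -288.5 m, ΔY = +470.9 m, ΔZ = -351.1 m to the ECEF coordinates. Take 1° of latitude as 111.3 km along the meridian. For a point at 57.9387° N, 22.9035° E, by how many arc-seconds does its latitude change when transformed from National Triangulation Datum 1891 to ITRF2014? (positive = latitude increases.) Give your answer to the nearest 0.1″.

sin φ = 0.847481, cos φ = 0.530826, sin λ = 0.389180, cos λ = 0.921162.
North component: ΔN = −sin φ cos λ·ΔX − sin φ sin λ·ΔY + cos φ·ΔZ = −(0.847481)(0.921162)(-288.5) − (0.847481)(0.389180)(470.9) + (0.530826)(-351.1) = -116.46 m.
1° of latitude spans 111300 m, so Δφ = -116.46 / 111300 × 3600 = -3.767″.

Δφ = -3.8″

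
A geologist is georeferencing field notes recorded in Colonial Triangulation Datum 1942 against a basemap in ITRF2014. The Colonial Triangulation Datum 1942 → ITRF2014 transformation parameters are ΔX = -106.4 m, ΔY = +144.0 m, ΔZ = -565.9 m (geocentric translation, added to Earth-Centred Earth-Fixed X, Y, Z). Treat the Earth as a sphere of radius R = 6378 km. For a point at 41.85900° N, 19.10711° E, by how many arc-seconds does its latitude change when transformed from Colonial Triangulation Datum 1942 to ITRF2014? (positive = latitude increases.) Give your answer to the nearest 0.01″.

Δφ = -12.48″

sin φ = 0.667300, cos φ = 0.744789, sin λ = 0.327335, cos λ = 0.944908.
North component: ΔN = −sin φ cos λ·ΔX − sin φ sin λ·ΔY + cos φ·ΔZ = −(0.667300)(0.944908)(-106.4) − (0.667300)(0.327335)(144.0) + (0.744789)(-565.9) = -385.84 m.
1° of latitude spans πR/180 = 111317 m, so Δφ = -385.84 / 111317 × 3600 = -12.478″.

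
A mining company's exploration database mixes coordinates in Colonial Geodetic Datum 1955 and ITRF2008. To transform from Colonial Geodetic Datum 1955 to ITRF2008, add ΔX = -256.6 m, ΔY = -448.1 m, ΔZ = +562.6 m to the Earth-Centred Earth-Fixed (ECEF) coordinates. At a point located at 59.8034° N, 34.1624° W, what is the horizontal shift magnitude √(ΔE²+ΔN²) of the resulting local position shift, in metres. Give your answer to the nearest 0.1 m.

571.9 m

The local east axis at (φ, λ) is (−sin λ, cos λ, 0), so ΔE = −sin(-34.1624°)·(-256.6) + cos(-34.1624°)·(-448.1) = -514.87 m.
The local north axis is (−sin φ cos λ, −sin φ sin λ, cos φ), giving ΔN = 183.512 − 217.482 + 282.970 = 249.00 m.
Horizontal magnitude = √(ΔE² + ΔN²) = √((-514.87)² + 249.00²) = 571.92 m.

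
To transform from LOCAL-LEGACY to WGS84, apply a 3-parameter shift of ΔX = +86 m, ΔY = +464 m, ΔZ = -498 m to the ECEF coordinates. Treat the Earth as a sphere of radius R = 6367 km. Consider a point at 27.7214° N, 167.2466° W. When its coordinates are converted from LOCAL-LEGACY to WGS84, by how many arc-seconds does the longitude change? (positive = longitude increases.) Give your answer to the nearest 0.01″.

sin φ = 0.465173, cos φ = 0.885220, sin λ = -0.220755, cos λ = -0.975329.
East component: ΔE = −sin λ·ΔX + cos λ·ΔY = −(-0.220755)(86) + (-0.975329)(464) = -433.57 m.
1° of latitude spans πR/180 = 111125 m; at latitude φ, 1° of longitude spans that × cos φ = 98370.2 m, so Δλ = -433.57 / 98370.2 × 3600 = -15.867″.

Δλ = -15.87″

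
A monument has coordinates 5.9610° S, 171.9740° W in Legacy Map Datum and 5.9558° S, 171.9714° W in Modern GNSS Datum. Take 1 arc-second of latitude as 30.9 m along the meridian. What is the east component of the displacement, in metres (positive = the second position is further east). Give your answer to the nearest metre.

Δφ = -5.9558° − -5.9610° = +0.0052°; Δλ = -171.9714° − -171.9740° = +0.0026°.
1° of latitude = 3600 × 30.90 = 111240 m.
ΔN = Δφ × 111240 = 578.4 m; ΔE = Δλ × 111240 × cos(-5.9610°) = +0.0026 × 111240 × 0.994593 = 287.7 m.

ΔE = 288 m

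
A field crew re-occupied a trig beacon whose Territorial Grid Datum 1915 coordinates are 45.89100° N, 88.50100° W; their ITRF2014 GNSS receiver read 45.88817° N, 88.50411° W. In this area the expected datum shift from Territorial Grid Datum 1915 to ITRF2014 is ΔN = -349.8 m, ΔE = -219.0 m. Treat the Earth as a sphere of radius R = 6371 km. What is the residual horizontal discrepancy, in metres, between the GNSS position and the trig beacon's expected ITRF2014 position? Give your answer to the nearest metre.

Observed coordinate differences: Δφ = -0.00283°, Δλ = -0.00311°.
Converting to metres (1° lat = 111195 m, cos φ = 0.696026): observed ΔN = -314.7 m, observed ΔE = -240.7 m.
Subtracting the expected shift leaves a residual of -314.7 − (-349.8) = 35.1 m north and -240.7 − (-219.0) = -21.7 m east.
Residual distance = √(35.1² + (-21.7)²) = 41.3 m.

41 m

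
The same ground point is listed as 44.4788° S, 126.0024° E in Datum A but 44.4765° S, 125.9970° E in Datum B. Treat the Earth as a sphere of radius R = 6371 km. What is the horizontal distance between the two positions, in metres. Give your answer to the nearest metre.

Δφ = -44.4765° − -44.4788° = +0.0023°; Δλ = 125.9970° − 126.0024° = -0.0054°.
1° along a meridian = πR/180 = 111195 m.
ΔN = Δφ × 111195 = 255.7 m; ΔE = Δλ × 111195 × cos(-44.4788°) = -0.0054 × 111195 × 0.713510 = -428.4 m.
Distance = √(ΔE² + ΔN²) = √((-428.4)² + 255.7²) = 499.0 m.

499 m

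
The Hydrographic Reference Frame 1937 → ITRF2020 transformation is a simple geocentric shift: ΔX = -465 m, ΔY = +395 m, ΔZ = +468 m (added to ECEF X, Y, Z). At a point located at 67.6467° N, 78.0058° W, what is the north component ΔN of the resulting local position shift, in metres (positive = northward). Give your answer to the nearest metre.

The local north axis is (−sin φ cos λ, −sin φ sin λ, cos φ), giving ΔN = 89.372 + 357.343 + 177.988 = 624.70 m.

ΔN = 625 m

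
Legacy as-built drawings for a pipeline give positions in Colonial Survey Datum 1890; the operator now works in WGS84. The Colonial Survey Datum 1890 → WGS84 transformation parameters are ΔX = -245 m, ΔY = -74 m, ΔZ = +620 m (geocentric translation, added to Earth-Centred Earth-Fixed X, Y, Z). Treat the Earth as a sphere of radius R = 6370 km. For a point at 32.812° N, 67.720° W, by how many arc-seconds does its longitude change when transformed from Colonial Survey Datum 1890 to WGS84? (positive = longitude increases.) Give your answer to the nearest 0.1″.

sin φ = 0.541884, cos φ = 0.840453, sin λ = -0.925342, cos λ = 0.379133.
East component: ΔE = −sin λ·ΔX + cos λ·ΔY = −(-0.925342)(-245) + (0.379133)(-74) = -254.76 m.
1° of latitude spans πR/180 = 111177 m; at latitude φ, 1° of longitude spans that × cos φ = 93439.5 m, so Δλ = -254.76 / 93439.5 × 3600 = -9.815″.

Δλ = -9.8″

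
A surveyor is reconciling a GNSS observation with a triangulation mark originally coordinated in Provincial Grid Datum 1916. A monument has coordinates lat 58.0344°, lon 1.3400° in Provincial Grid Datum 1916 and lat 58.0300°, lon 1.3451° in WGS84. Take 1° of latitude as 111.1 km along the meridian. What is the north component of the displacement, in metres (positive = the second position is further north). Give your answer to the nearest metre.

ΔN = -489 m

Δφ = 58.0300° − 58.0344° = -0.0044°; Δλ = 1.3451° − 1.3400° = +0.0051°.
ΔN = Δφ × 111100 = -488.8 m; ΔE = Δλ × 111100 × cos(58.0344°) = +0.0051 × 111100 × 0.529410 = 300.0 m.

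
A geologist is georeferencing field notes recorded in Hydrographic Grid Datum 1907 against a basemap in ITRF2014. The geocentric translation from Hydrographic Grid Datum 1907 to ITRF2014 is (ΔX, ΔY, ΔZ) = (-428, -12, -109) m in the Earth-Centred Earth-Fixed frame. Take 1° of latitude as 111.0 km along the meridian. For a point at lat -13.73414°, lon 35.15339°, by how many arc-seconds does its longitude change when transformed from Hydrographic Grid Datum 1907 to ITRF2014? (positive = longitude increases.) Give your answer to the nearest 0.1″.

Δλ = 7.9″

sin φ = -0.237417, cos φ = 0.971408, sin λ = 0.575767, cos λ = 0.817614.
East component: ΔE = −sin λ·ΔX + cos λ·ΔY = −(0.575767)(-428) + (0.817614)(-12) = 236.62 m.
1° of latitude spans 111000 m; at latitude φ, 1° of longitude spans that × cos φ = 107826.3 m, so Δλ = 236.62 / 107826.3 × 3600 = 7.900″.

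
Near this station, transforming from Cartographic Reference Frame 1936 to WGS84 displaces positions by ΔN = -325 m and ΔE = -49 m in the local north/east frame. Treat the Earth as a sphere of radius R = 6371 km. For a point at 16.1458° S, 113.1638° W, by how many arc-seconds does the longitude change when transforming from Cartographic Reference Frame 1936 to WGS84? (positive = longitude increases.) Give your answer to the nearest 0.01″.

Δλ = -1.65″

At latitude -16.1458°, cos φ = 0.960557.
One radian of longitude at latitude φ spans R cos φ, so Δλ = ΔE / (R cos φ) = -49.0 / (6371000 × 0.960557) = -8.0069e-06 rad = -1.652″.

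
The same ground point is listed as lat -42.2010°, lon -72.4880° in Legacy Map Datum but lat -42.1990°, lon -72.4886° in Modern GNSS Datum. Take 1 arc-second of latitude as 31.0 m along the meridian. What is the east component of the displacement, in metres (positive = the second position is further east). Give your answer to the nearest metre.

Δφ = -42.1990° − -42.2010° = +0.0020°; Δλ = -72.4886° − -72.4880° = -0.0006°.
1° of latitude = 3600 × 31.00 = 111600 m.
ΔN = Δφ × 111600 = 223.2 m; ΔE = Δλ × 111600 × cos(-42.2010°) = -0.0006 × 111600 × 0.740793 = -49.6 m.

ΔE = -50 m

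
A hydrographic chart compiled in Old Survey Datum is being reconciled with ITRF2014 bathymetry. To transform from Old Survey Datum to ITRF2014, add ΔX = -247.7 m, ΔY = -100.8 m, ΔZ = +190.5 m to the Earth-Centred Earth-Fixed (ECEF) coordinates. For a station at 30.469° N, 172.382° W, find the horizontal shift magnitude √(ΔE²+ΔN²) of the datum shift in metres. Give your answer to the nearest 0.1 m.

At φ = 30.469°, λ = -172.382°: sin φ = 0.507072, cos φ = 0.861904, sin λ = -0.132568, cos λ = -0.991174.
ΔE = −sin λ·ΔX + cos λ·ΔY = −(-0.132568)·(-247.7) + (-0.991174)·(-100.8) = 67.07 m.
ΔN = −sin φ cos λ·ΔX − sin φ sin λ·ΔY + cos φ·ΔZ = −(0.507072)(-0.991174)(-247.7) − (0.507072)(-0.132568)(-100.8) + (0.861904)(190.5) = 32.92 m.
Horizontal magnitude = √(ΔE² + ΔN²) = √(67.07² + 32.92²) = 74.72 m.

74.7 m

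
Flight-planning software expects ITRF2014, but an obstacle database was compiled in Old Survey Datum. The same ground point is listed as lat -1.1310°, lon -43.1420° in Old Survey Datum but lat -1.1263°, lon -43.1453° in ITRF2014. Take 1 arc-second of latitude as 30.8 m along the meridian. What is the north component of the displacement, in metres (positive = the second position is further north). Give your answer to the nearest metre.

ΔN = 521 m

Δφ = -1.1263° − -1.1310° = +0.0047°; Δλ = -43.1453° − -43.1420° = -0.0033°.
1° of latitude = 3600 × 30.80 = 110880 m.
ΔN = Δφ × 110880 = 521.1 m; ΔE = Δλ × 110880 × cos(-1.1310°) = -0.0033 × 110880 × 0.999805 = -365.8 m.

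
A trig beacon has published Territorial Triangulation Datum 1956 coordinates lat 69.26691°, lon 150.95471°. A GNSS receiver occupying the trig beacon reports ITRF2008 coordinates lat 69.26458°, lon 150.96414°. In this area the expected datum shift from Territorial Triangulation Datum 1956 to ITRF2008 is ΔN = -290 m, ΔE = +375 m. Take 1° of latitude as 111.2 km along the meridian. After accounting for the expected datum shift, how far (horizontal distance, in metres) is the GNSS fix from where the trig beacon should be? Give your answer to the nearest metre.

31 m

Observed coordinate differences: Δφ = -0.00233°, Δλ = +0.00943°.
Converting to metres (1° lat = 111200 m, cos φ = 0.354015): observed ΔN = -259.1 m, observed ΔE = 371.2 m.
Subtracting the expected shift leaves a residual of -259.1 − (-290) = 30.9 m north and 371.2 − (375) = -3.8 m east.
Residual distance = √(30.9² + (-3.8)²) = 31.1 m.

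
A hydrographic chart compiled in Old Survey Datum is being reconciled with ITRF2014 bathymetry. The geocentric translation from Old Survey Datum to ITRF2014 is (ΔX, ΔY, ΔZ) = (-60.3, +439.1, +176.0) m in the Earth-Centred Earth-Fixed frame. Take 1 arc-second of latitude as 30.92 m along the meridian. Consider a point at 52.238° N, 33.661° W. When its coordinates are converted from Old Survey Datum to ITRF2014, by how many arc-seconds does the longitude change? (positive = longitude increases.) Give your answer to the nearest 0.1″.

sin φ = 0.790561, cos φ = 0.612383, sin λ = -0.554278, cos λ = 0.832332.
East component: ΔE = −sin λ·ΔX + cos λ·ΔY = −(-0.554278)(-60.3) + (0.832332)(439.1) = 332.05 m.
1° of latitude spans 3600 × 30.92 = 111312 m; at latitude φ, 1° of longitude spans that × cos φ = 68165.6 m, so Δλ = 332.05 / 68165.6 × 3600 = 17.537″.

Δλ = 17.5″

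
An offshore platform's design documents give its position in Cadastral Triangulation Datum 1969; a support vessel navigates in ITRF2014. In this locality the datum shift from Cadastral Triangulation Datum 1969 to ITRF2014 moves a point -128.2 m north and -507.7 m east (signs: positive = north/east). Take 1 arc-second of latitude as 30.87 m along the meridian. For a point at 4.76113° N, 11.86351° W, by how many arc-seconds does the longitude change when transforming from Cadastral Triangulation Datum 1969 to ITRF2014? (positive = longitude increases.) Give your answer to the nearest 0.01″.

Δλ = -16.50″

At latitude 4.76113°, cos φ = 0.996549.
1″ of longitude at this latitude = 30.87 × cos φ = 30.7635 m, so Δλ = -507.7 / 30.7635 = -16.503″.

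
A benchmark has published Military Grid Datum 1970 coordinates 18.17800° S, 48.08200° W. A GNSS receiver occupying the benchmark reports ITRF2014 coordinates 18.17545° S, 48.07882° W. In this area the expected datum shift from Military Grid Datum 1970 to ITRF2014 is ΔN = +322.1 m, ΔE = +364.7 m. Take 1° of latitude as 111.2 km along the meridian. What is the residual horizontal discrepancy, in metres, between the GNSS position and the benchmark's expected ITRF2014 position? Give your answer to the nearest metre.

Observed coordinate differences: Δφ = +0.00255°, Δλ = +0.00318°.
Converting to metres (1° lat = 111200 m, cos φ = 0.950092): observed ΔN = 283.6 m, observed ΔE = 336.0 m.
Subtracting the expected shift leaves a residual of 283.6 − (322.1) = -38.5 m north and 336.0 − (364.7) = -28.7 m east.
Residual distance = √((-38.5)² + (-28.7)²) = 48.1 m.

48 m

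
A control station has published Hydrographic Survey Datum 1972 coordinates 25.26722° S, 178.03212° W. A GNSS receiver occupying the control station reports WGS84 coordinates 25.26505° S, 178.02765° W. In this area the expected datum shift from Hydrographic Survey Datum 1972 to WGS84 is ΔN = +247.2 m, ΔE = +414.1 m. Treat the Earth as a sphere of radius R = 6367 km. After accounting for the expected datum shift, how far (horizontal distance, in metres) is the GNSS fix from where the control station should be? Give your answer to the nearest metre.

36 m

Observed coordinate differences: Δφ = +0.00217°, Δλ = +0.00447°.
Converting to metres (1° lat = 111125 m, cos φ = 0.904327): observed ΔN = 241.1 m, observed ΔE = 449.2 m.
Subtracting the expected shift leaves a residual of 241.1 − (247.2) = -6.1 m north and 449.2 − (414.1) = 35.1 m east.
Residual distance = √((-6.1)² + 35.1²) = 35.6 m.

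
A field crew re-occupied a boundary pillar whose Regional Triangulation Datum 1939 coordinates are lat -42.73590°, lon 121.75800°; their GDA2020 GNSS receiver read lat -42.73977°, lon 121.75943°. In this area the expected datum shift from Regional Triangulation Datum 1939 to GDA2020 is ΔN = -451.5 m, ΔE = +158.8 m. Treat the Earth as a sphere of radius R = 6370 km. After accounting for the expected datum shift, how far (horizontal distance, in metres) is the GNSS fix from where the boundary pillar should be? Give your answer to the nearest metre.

47 m

Observed coordinate differences: Δφ = -0.00387°, Δλ = +0.00143°.
Converting to metres (1° lat = 111177 m, cos φ = 0.734490): observed ΔN = -430.3 m, observed ΔE = 116.8 m.
Subtracting the expected shift leaves a residual of -430.3 − (-451.5) = 21.2 m north and 116.8 − (158.8) = -42.0 m east.
Residual distance = √(21.2² + (-42.0)²) = 47.1 m.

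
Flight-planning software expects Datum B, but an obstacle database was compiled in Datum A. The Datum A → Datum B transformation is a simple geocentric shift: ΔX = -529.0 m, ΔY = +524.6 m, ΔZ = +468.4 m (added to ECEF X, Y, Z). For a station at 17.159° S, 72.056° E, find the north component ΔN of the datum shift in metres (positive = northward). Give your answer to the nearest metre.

ΔN = 547 m

At φ = -17.159°, λ = 72.056°: sin φ = -0.295024, cos φ = 0.955490, sin λ = 0.951358, cos λ = 0.308087.
ΔN = −sin φ cos λ·ΔX − sin φ sin λ·ΔY + cos φ·ΔZ = −(-0.295024)(0.308087)(-529.0) − (-0.295024)(0.951358)(524.6) + (0.955490)(468.4) = 546.71 m.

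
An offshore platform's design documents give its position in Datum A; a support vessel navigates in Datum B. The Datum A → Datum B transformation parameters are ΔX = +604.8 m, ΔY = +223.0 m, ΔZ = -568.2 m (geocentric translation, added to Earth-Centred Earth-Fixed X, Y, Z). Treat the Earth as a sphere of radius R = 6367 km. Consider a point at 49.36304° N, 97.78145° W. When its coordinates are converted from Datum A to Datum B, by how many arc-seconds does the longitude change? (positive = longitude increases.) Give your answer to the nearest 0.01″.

Δλ = 28.31″

sin φ = 0.758851, cos φ = 0.651264, sin λ = -0.990792, cos λ = -0.135395.
East component: ΔE = −sin λ·ΔX + cos λ·ΔY = −(-0.990792)(604.8) + (-0.135395)(223.0) = 569.04 m.
1° of latitude spans πR/180 = 111125 m; at latitude φ, 1° of longitude spans that × cos φ = 72371.8 m, so Δλ = 569.04 / 72371.8 × 3600 = 28.306″.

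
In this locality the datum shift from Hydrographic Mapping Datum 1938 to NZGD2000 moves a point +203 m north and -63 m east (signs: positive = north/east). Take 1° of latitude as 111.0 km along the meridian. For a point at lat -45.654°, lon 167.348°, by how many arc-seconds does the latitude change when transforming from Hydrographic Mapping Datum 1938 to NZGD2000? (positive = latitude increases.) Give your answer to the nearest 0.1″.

Δφ = 6.6″

1° of latitude = 111.0 km, so Δφ = 203.0 / 111000 = 0.0018288° = 6.584″.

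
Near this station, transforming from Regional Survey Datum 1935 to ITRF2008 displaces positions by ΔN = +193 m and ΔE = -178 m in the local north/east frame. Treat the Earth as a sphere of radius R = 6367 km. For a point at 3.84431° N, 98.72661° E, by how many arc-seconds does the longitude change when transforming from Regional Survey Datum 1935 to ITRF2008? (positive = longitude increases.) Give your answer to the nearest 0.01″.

Δλ = -5.78″

At latitude 3.84431°, cos φ = 0.997750.
One radian of longitude at latitude φ spans R cos φ, so Δλ = ΔE / (R cos φ) = -178.0 / (6367000 × 0.997750) = -2.8020e-05 rad = -5.779″.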